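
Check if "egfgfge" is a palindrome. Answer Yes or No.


Input string: 'egfgfge'
Reversed: 'egfgfge'
Compare pairs: s[0]='e' vs s[6]='e' (match), s[1]='g' vs s[5]='g' (match), s[2]='f' vs s[4]='f' (match)
Palindrome: Yes


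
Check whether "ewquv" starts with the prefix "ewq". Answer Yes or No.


Input string: 'ewquv'
Prefix to check: 'ewq'
First 3 characters of input: 'ewq'
Match: True
Result: Yes


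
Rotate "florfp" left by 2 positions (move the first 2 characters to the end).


Input: 'florfp', shift = 2
Operation: split at index 2 and swap parts
Front part s[0:2] = 'fl'
Back part s[2:] = 'orfp'
Rotated = back + front = 'orfp' + 'fl'
Result: orfpfl


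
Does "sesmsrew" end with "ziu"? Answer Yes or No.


Input string: 'sesmsrew'
Suffix to check: 'ziu'
Last 3 characters of input: 'rew'
Match: False
Result: No


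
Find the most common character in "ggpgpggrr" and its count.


Input: 'ggpgpggrr'
Operation: tally each character
Counts: 'g':5, 'p':2, 'r':2
Maximum: 'g' appears 5 times


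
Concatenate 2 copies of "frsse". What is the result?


Input string: 'frsse'
Operation: repeat 2 times
Concatenation: 'frsse' + 'frsse'
Result: frssefrsse


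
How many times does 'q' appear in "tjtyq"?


Input string: 'tjtyq'
Target character: 'q'
Scan each position: s[4]='q'
Matches found at indices: 4
Total: 1


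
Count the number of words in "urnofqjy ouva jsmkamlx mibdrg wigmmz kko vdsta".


Input string: 'urnofqjy ouva jsmkamlx mibdrg wigmmz kko vdsta'
Operation: split by spaces
Words found: 'urnofqjy', 'ouva', 'jsmkamlx', 'mibdrg', 'wigmmz', 'kko', 'vdsta'
Word count: 7


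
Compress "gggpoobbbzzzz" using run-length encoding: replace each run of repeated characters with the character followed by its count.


Input: 'gggpoobbbzzzz'
Operation: identify consecutive runs
Runs: 'ggg' -> g3, 'p' -> p1, 'oo' -> o2, 'bbb' -> b3, 'zzzz' -> z4
Encoded: g3p1o2b3z4


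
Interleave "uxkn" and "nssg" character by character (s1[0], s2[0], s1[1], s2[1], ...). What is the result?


String 1: 'uxkn'
String 2: 'nssg'
Operation: alternate characters
Pairs: 'u'+'n', 'x'+'s', 'k'+'s', 'n'+'g'
Result: unxsksng


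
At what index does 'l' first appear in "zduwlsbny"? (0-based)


Input string: 'zduwlsbny'
Target: 'l'
Scanning left to right: s[0]='z', s[1]='d', s[2]='u', s[3]='w', s[4]='l'
First match at index: 4


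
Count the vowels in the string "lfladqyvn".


Input string: 'lfladqyvn'
Operation: count vowels (a, e, i, o, u)
Scan: s[0]='l', s[1]='f', s[2]='l', s[3]='a' (vowel), s[4]='d', s[5]='q', s[6]='y', s[7]='v', s[8]='n'
Vowels found: 1
Result: 1


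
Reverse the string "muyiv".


Input string: 'muyiv'
Operation: reverse character order
Original order: 'm' -> 'u' -> 'y' -> 'i' -> 'v'
Reversed order: 'v' -> 'i' -> 'y' -> 'u' -> 'm'
Result: viyum


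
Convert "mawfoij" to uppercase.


Input string: 'mawfoij'
Operation: convert each letter to uppercase
Mapping: 'm'->'M', 'a'->'A', 'w'->'W', 'f'->'F', 'o'->'O', 'i'->'I', 'j'->'J'
Result: MAWFOIJ


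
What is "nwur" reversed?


Input string: 'nwur'
Operation: reverse character order
Original order: 'n' -> 'w' -> 'u' -> 'r'
Reversed order: 'r' -> 'u' -> 'w' -> 'n'
Result: ruwn


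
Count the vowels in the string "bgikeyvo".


Input string: 'bgikeyvo'
Operation: count vowels (a, e, i, o, u)
Scan: s[0]='b', s[1]='g', s[2]='i' (vowel), s[3]='k', s[4]='e' (vowel), s[5]='y', s[6]='v', s[7]='o' (vowel)
Vowels found: 3
Result: 3


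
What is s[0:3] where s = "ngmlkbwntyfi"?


Input string: 'ngmlkbwntyfi'
Operation: slice [0:3]
Extract characters: s[0]='n', s[1]='g', s[2]='m'
Result: ngm


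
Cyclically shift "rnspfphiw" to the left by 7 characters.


Input: 'rnspfphiw', shift = 7
Operation: split at index 7 and swap parts
Front part s[0:7] = 'rnspfph'
Back part s[7:] = 'iw'
Rotated = back + front = 'iw' + 'rnspfph'
Result: iwrnspfph


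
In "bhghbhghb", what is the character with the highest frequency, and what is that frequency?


Input: 'bhghbhghb'
Operation: tally each character
Counts: 'b':3, 'g':2, 'h':4
Maximum: 'h' appears 4 times


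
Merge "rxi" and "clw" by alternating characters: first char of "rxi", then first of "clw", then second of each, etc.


String 1: 'rxi'
String 2: 'clw'
Operation: alternate characters
Pairs: 'r'+'c', 'x'+'l', 'i'+'w'
Result: rcxliw


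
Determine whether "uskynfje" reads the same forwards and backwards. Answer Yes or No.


Input string: 'uskynfje'
Reversed: 'ejfnyksu'
Compare pairs: s[0]='u' vs s[7]='e' (mismatch), s[1]='s' vs s[6]='j' (mismatch), s[2]='k' vs s[5]='f' (mismatch), s[3]='y' vs s[4]='n' (mismatch)
Palindrome: No


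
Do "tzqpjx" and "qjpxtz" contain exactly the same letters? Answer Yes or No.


String 1: 'tzqpjx' -> sorted: 'jpqtxz'
String 2: 'qjpxtz' -> sorted: 'jpqtxz'
Compare sorted forms: 'jpqtxz' == 'jpqtxz'
Anagram: Yes


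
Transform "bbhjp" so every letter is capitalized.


Input string: 'bbhjp'
Operation: convert each letter to uppercase
Mapping: 'b'->'B', 'b'->'B', 'h'->'H', 'j'->'J', 'p'->'P'
Result: BBHJP


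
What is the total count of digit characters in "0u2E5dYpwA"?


Input string: '0u2E5dYpwA'
Operation: count digit characters (0-9)
Scan: '0'(digit), 'u', '2'(digit), 'E', '5'(digit), 'd', 'Y', 'p', 'w', 'A'
Digits found: 3
Result: 3


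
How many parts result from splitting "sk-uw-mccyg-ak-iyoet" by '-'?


Input string: 'sk-uw-mccyg-ak-iyoet'
Delimiter: '-'
Split result: 'sk', 'uw', 'mccyg', 'ak', 'iyoet'
Number of parts: 5


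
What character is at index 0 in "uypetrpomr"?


Input string: 'uypetrpomr'
Operation: get character at index 0
Index mapping: s[0]='u'
Result: 'u'


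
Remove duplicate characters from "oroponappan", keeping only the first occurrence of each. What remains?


Input: 'oroponappan'
Operation: keep first occurrence of each character
Scan: s[0]='o' new -> keep; s[1]='r' new -> keep; s[2]='o' seen -> skip; s[3]='p' new -> keep; s[4]='o' seen -> skip; s[5]='n' new -> keep; s[6]='a' new -> keep; s[7]='p' seen -> skip; s[8]='p' seen -> skip; s[9]='a' seen -> skip; s[10]='n' seen -> skip
Result: orpna


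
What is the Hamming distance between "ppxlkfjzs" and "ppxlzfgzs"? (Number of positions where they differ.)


String 1: 'ppxlkfjzs'
String 2: 'ppxlzfgzs'
Compare each position: pos 0: 'p'=='p', pos 1: 'p'=='p', pos 2: 'x'=='x', pos 3: 'l'=='l', pos 4: 'k'!='z', pos 5: 'f'=='f', pos 6: 'j'!='g', pos 7: 'z'=='z', pos 8: 's'=='s'
Differing positions: 2
Hamming distance: 2


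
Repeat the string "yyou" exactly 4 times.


Input string: 'yyou'
Operation: repeat 4 times
Concatenation: 'yyou' + 'yyou' + 'yyou' + 'yyou'
Result: yyouyyouyyouyyou


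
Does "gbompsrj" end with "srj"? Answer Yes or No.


Input string: 'gbompsrj'
Suffix to check: 'srj'
Last 3 characters of input: 'srj'
Match: True
Result: Yes


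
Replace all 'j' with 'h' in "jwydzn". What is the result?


Input string: 'jwydzn'
Operation: replace 'j' with 'h'
Positions of 'j': 0
After replacement: hwydzn


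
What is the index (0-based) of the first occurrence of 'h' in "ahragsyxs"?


Input string: 'ahragsyxs'
Target: 'h'
Scanning left to right: s[0]='a', s[1]='h'
First match at index: 1


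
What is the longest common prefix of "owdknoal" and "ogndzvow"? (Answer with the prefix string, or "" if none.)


String 1: 'owdknoal'
String 2: 'ogndzvow'
Compare position by position:
pos 0: 'o' vs 'o' match
pos 1: 'w' vs 'g' differ -> stop
Longest common prefix: "o" (length 1)


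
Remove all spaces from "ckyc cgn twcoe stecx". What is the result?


Input string: 'ckyc cgn twcoe stecx'
Operation: remove all spaces
Words: 'ckyc', 'cgn', 'twcoe', 'stecx'
Join without spaces: ckyccgntwcoestecx


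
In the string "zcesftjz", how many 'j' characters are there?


Input string: 'zcesftjz'
Target character: 'j'
Scan each position: s[6]='j'
Matches found at indices: 6
Total: 1


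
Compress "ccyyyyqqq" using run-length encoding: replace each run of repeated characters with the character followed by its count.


Input: 'ccyyyyqqq'
Operation: identify consecutive runs
Runs: 'cc' -> c2, 'yyyy' -> y4, 'qqq' -> q3
Encoded: c2y4q3


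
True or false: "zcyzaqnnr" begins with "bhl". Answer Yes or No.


Input string: 'zcyzaqnnr'
Prefix to check: 'bhl'
First 3 characters of input: 'zcy'
Match: False
Result: No


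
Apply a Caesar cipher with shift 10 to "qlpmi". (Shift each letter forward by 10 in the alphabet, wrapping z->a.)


Input: 'qlpmi', shift = 10
Operation: for each letter, (position + 10) mod 26
Mapping: 'q'(16+10=26, 26 mod 26=0)->'a', 'l'(11+10=21)->'v', 'p'(15+10=25)->'z', 'm'(12+10=22)->'w', 'i'(8+10=18)->'s'
Result: avzws


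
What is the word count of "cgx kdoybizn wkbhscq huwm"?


Input string: 'cgx kdoybizn wkbhscq huwm'
Operation: split by spaces
Words found: 'cgx', 'kdoybizn', 'wkbhscq', 'huwm'
Word count: 4


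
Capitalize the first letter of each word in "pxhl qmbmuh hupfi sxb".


Input string: 'pxhl qmbmuh hupfi sxb'
Operation: capitalize first letter of each word
Word transformations: 'pxhl'->'Pxhl', 'qmbmuh'->'Qmbmuh', 'hupfi'->'Hupfi', 'sxb'->'Sxb'
Result: Pxhl Qmbmuh Hupfi Sxb


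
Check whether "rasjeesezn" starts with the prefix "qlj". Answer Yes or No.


Input string: 'rasjeesezn'
Prefix to check: 'qlj'
First 3 characters of input: 'ras'
Match: False
Result: No


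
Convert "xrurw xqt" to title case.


Input string: 'xrurw xqt'
Operation: capitalize first letter of each word
Word transformations: 'xrurw'->'Xrurw', 'xqt'->'Xqt'
Result: Xrurw Xqt


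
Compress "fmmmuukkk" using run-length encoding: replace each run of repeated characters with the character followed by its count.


Input: 'fmmmuukkk'
Operation: identify consecutive runs
Runs: 'f' -> f1, 'mmm' -> m3, 'uu' -> u2, 'kkk' -> k3
Encoded: f1m3u2k3


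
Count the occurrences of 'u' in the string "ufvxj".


Input string: 'ufvxj'
Target character: 'u'
Scan each position: s[0]='u'
Matches found at indices: 0
Total: 1


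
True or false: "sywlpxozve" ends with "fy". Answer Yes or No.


Input string: 'sywlpxozve'
Suffix to check: 'fy'
Last 2 characters of input: 've'
Match: False
Result: No


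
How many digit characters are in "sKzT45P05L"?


Input string: 'sKzT45P05L'
Operation: count digit characters (0-9)
Scan: 's', 'K', 'z', 'T', '4'(digit), '5'(digit), 'P', '0'(digit), '5'(digit), 'L'
Digits found: 4
Result: 4


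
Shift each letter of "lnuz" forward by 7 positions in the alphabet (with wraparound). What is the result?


Input: 'lnuz', shift = 7
Operation: for each letter, (position + 7) mod 26
Mapping: 'l'(11+7=18)->'s', 'n'(13+7=20)->'u', 'u'(20+7=27, 27 mod 26=1)->'b', 'z'(25+7=32, 32 mod 26=6)->'g'
Result: subg


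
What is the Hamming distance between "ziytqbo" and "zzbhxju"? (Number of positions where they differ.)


String 1: 'ziytqbo'
String 2: 'zzbhxju'
Compare each position: pos 0: 'z'=='z', pos 1: 'i'!='z', pos 2: 'y'!='b', pos 3: 't'!='h', pos 4: 'q'!='x', pos 5: 'b'!='j', pos 6: 'o'!='u'
Differing positions: 6
Hamming distance: 6


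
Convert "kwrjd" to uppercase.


Input string: 'kwrjd'
Operation: convert each letter to uppercase
Mapping: 'k'->'K', 'w'->'W', 'r'->'R', 'j'->'J', 'd'->'D'
Result: KWRJD


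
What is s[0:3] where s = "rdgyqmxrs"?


Input string: 'rdgyqmxrs'
Operation: slice [0:3]
Extract characters: s[0]='r', s[1]='d', s[2]='g'
Result: rdg


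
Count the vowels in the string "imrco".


Input string: 'imrco'
Operation: count vowels (a, e, i, o, u)
Scan: s[0]='i' (vowel), s[1]='m', s[2]='r', s[3]='c', s[4]='o' (vowel)
Vowels found: 2
Result: 2


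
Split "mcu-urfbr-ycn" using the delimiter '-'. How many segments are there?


Input string: 'mcu-urfbr-ycn'
Delimiter: '-'
Split result: 'mcu', 'urfbr', 'ycn'
Number of parts: 3


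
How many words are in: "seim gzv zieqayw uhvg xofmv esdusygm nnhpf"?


Input string: 'seim gzv zieqayw uhvg xofmv esdusygm nnhpf'
Operation: split by spaces
Words found: 'seim', 'gzv', 'zieqayw', 'uhvg', 'xofmv', 'esdusygm', 'nnhpf'
Word count: 7


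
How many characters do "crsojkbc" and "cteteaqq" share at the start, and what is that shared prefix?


String 1: 'crsojkbc'
String 2: 'cteteaqq'
Compare position by position:
pos 0: 'c' vs 'c' match
pos 1: 'r' vs 't' differ -> stop
Longest common prefix: "c" (length 1)


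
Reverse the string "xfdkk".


Input string: 'xfdkk'
Operation: reverse character order
Original order: 'x' -> 'f' -> 'd' -> 'k' -> 'k'
Reversed order: 'k' -> 'k' -> 'd' -> 'f' -> 'x'
Result: kkdfx


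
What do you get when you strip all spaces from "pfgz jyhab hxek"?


Input string: 'pfgz jyhab hxek'
Operation: remove all spaces
Words: 'pfgz', 'jyhab', 'hxek'
Join without spaces: pfgzjyhabhxek


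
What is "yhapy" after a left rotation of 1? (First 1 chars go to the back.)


Input: 'yhapy', shift = 1
Operation: split at index 1 and swap parts
Front part s[0:1] = 'y'
Back part s[1:] = 'hapy'
Rotated = back + front = 'hapy' + 'y'
Result: hapyy


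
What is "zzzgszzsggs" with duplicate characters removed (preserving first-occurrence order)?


Input: 'zzzgszzsggs'
Operation: keep first occurrence of each character
Scan: s[0]='z' new -> keep; s[1]='z' seen -> skip; s[2]='z' seen -> skip; s[3]='g' new -> keep; s[4]='s' new -> keep; s[5]='z' seen -> skip; s[6]='z' seen -> skip; s[7]='s' seen -> skip; s[8]='g' seen -> skip; s[9]='g' seen -> skip; s[10]='s' seen -> skip
Result: zgs


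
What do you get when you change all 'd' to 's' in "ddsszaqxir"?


Input string: 'ddsszaqxir'
Operation: replace 'd' with 's'
Positions of 'd': 0, 1
After replacement: sssszaqxir


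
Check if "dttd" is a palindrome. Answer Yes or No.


Input string: 'dttd'
Reversed: 'dttd'
Compare pairs: s[0]='d' vs s[3]='d' (match), s[1]='t' vs s[2]='t' (match)
Palindrome: Yes


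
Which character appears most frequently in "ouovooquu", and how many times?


Input: 'ouovooquu'
Operation: tally each character
Counts: 'o':4, 'q':1, 'u':3, 'v':1
Maximum: 'o' appears 4 times


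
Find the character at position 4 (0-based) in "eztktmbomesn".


Input string: 'eztktmbomesn'
Operation: get character at index 4
Index mapping: s[0]='e', s[1]='z', s[2]='t', s[3]='k', s[4]='t'
Result: 't'


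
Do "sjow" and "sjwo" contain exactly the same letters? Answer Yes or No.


String 1: 'sjow' -> sorted: 'josw'
String 2: 'sjwo' -> sorted: 'josw'
Compare sorted forms: 'josw' == 'josw'
Anagram: Yes


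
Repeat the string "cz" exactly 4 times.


Input string: 'cz'
Operation: repeat 4 times
Concatenation: 'cz' + 'cz' + 'cz' + 'cz'
Result: czczczcz


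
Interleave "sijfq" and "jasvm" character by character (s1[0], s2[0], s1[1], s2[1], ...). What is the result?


String 1: 'sijfq'
String 2: 'jasvm'
Operation: alternate characters
Pairs: 's'+'j', 'i'+'a', 'j'+'s', 'f'+'v', 'q'+'m'
Result: sjiajsfvqm


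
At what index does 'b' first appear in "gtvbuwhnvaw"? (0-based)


Input string: 'gtvbuwhnvaw'
Target: 'b'
Scanning left to right: s[0]='g', s[1]='t', s[2]='v', s[3]='b'
First match at index: 3


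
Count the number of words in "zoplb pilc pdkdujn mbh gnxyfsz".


Input string: 'zoplb pilc pdkdujn mbh gnxyfsz'
Operation: split by spaces
Words found: 'zoplb', 'pilc', 'pdkdujn', 'mbh', 'gnxyfsz'
Word count: 5


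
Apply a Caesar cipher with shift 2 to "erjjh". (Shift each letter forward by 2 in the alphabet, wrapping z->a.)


Input: 'erjjh', shift = 2
Operation: for each letter, (position + 2) mod 26
Mapping: 'e'(4+2=6)->'g', 'r'(17+2=19)->'t', 'j'(9+2=11)->'l', 'j'(9+2=11)->'l', 'h'(7+2=9)->'j'
Result: gtllj


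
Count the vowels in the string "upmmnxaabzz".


Input string: 'upmmnxaabzz'
Operation: count vowels (a, e, i, o, u)
Scan: s[0]='u' (vowel), s[1]='p', s[2]='m', s[3]='m', s[4]='n', s[5]='x', s[6]='a' (vowel), s[7]='a' (vowel), s[8]='b', s[9]='z', s[10]='z'
Vowels found: 3
Result: 3


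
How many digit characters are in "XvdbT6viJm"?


Input string: 'XvdbT6viJm'
Operation: count digit characters (0-9)
Scan: 'X', 'v', 'd', 'b', 'T', '6'(digit), 'v', 'i', 'J', 'm'
Digits found: 1
Result: 1


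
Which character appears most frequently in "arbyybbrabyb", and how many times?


Input: 'arbyybbrabyb'
Operation: tally each character
Counts: 'a':2, 'b':5, 'r':2, 'y':3
Maximum: 'b' appears 5 times


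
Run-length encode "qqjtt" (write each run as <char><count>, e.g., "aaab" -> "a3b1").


Input: 'qqjtt'
Operation: identify consecutive runs
Runs: 'qq' -> q2, 'j' -> j1, 'tt' -> t2
Encoded: q2j1t2


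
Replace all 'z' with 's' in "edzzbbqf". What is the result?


Input string: 'edzzbbqf'
Operation: replace 'z' with 's'
Positions of 'z': 2, 3
After replacement: edssbbqf


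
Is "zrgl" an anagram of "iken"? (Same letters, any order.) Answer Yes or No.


String 1: 'iken' -> sorted: 'eikn'
String 2: 'zrgl' -> sorted: 'glrz'
Compare sorted forms: 'eikn' != 'glrz'
Anagram: No


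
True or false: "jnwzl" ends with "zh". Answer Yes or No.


Input string: 'jnwzl'
Suffix to check: 'zh'
Last 2 characters of input: 'zl'
Match: False
Result: No


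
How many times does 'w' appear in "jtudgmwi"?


Input string: 'jtudgmwi'
Target character: 'w'
Scan each position: s[6]='w'
Matches found at indices: 6
Total: 1


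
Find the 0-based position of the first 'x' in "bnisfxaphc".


Input string: 'bnisfxaphc'
Target: 'x'
Scanning left to right: s[0]='b', s[1]='n', s[2]='i', s[3]='s', s[4]='f', s[5]='x'
First match at index: 5


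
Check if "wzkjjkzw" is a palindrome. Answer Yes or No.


Input string: 'wzkjjkzw'
Reversed: 'wzkjjkzw'
Compare pairs: s[0]='w' vs s[7]='w' (match), s[1]='z' vs s[6]='z' (match), s[2]='k' vs s[5]='k' (match), s[3]='j' vs s[4]='j' (match)
Palindrome: Yes


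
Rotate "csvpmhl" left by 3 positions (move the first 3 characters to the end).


Input: 'csvpmhl', shift = 3
Operation: split at index 3 and swap parts
Front part s[0:3] = 'csv'
Back part s[3:] = 'pmhl'
Rotated = back + front = 'pmhl' + 'csv'
Result: pmhlcsv


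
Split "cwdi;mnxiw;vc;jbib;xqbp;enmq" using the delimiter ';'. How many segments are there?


Input string: 'cwdi;mnxiw;vc;jbib;xqbp;enmq'
Delimiter: ';'
Split result: 'cwdi', 'mnxiw', 'vc', 'jbib', 'xqbp', 'enmq'
Number of parts: 6


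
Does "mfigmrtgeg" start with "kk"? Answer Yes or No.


Input string: 'mfigmrtgeg'
Prefix to check: 'kk'
First 2 characters of input: 'mf'
Match: False
Result: No


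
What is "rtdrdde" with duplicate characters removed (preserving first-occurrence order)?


Input: 'rtdrdde'
Operation: keep first occurrence of each character
Scan: s[0]='r' new -> keep; s[1]='t' new -> keep; s[2]='d' new -> keep; s[3]='r' seen -> skip; s[4]='d' seen -> skip; s[5]='d' seen -> skip; s[6]='e' new -> keep
Result: rtde


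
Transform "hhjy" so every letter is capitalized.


Input string: 'hhjy'
Operation: convert each letter to uppercase
Mapping: 'h'->'H', 'h'->'H', 'j'->'J', 'y'->'Y'
Result: HHJY


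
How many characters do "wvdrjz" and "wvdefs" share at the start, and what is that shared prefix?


String 1: 'wvdrjz'
String 2: 'wvdefs'
Compare position by position:
pos 0: 'w' vs 'w' match
pos 1: 'v' vs 'v' match
pos 2: 'd' vs 'd' match
pos 3: 'r' vs 'e' differ -> stop
Longest common prefix: "wvd" (length 3)


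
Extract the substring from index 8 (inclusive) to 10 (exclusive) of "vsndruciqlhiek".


Input string: 'vsndruciqlhiek'
Operation: slice [8:10]
Extract characters: s[8]='q', s[9]='l'
Result: ql


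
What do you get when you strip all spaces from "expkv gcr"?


Input string: 'expkv gcr'
Operation: remove all spaces
Words: 'expkv', 'gcr'
Join without spaces: expkvgcr


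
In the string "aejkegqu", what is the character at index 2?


Input string: 'aejkegqu'
Operation: get character at index 2
Index mapping: s[0]='a', s[1]='e', s[2]='j'
Result: 'j'


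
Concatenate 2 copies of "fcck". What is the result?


Input string: 'fcck'
Operation: repeat 2 times
Concatenation: 'fcck' + 'fcck'
Result: fcckfcck


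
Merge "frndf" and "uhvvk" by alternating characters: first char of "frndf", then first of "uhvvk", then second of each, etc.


String 1: 'frndf'
String 2: 'uhvvk'
Operation: alternate characters
Pairs: 'f'+'u', 'r'+'h', 'n'+'v', 'd'+'v', 'f'+'k'
Result: furhnvdvfk


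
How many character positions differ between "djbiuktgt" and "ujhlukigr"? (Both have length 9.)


String 1: 'djbiuktgt'
String 2: 'ujhlukigr'
Compare each position: pos 0: 'd'!='u', pos 1: 'j'=='j', pos 2: 'b'!='h', pos 3: 'i'!='l', pos 4: 'u'=='u', pos 5: 'k'=='k', pos 6: 't'!='i', pos 7: 'g'=='g', pos 8: 't'!='r'
Differing positions: 5
Hamming distance: 5


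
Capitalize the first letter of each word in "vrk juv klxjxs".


Input string: 'vrk juv klxjxs'
Operation: capitalize first letter of each word
Word transformations: 'vrk'->'Vrk', 'juv'->'Juv', 'klxjxs'->'Klxjxs'
Result: Vrk Juv Klxjxs


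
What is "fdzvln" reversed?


Input string: 'fdzvln'
Operation: reverse character order
Original order: 'f' -> 'd' -> 'z' -> 'v' -> 'l' -> 'n'
Reversed order: 'n' -> 'l' -> 'v' -> 'z' -> 'd' -> 'f'
Result: nlvzdf


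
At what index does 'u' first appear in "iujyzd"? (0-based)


Input string: 'iujyzd'
Target: 'u'
Scanning left to right: s[0]='i', s[1]='u'
First match at index: 1


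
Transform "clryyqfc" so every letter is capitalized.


Input string: 'clryyqfc'
Operation: convert each letter to uppercase
Mapping: 'c'->'C', 'l'->'L', 'r'->'R', 'y'->'Y', 'y'->'Y', 'q'->'Q', 'f'->'F', 'c'->'C'
Result: CLRYYQFC


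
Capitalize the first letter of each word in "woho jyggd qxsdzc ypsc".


Input string: 'woho jyggd qxsdzc ypsc'
Operation: capitalize first letter of each word
Word transformations: 'woho'->'Woho', 'jyggd'->'Jyggd', 'qxsdzc'->'Qxsdzc', 'ypsc'->'Ypsc'
Result: Woho Jyggd Qxsdzc Ypsc


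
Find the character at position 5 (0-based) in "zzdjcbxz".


Input string: 'zzdjcbxz'
Operation: get character at index 5
Index mapping: s[0]='z', s[1]='z', s[2]='d', s[3]='j', s[4]='c', s[5]='b'
Result: 'b'


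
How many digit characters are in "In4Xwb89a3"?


Input string: 'In4Xwb89a3'
Operation: count digit characters (0-9)
Scan: 'I', 'n', '4'(digit), 'X', 'w', 'b', '8'(digit), '9'(digit), 'a', '3'(digit)
Digits found: 4
Result: 4


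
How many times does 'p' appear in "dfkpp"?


Input string: 'dfkpp'
Target character: 'p'
Scan each position: s[3]='p', s[4]='p'
Matches found at indices: 3, 4
Total: 2


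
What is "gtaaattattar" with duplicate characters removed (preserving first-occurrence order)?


Input: 'gtaaattattar'
Operation: keep first occurrence of each character
Scan: s[0]='g' new -> keep; s[1]='t' new -> keep; s[2]='a' new -> keep; s[3]='a' seen -> skip; s[4]='a' seen -> skip; s[5]='t' seen -> skip; s[6]='t' seen -> skip; s[7]='a' seen -> skip; s[8]='t' seen -> skip; s[9]='t' seen -> skip; s[10]='a' seen -> skip; s[11]='r' new -> keep
Result: gtar


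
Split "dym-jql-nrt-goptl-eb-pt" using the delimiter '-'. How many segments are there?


Input string: 'dym-jql-nrt-goptl-eb-pt'
Delimiter: '-'
Split result: 'dym', 'jql', 'nrt', 'goptl', 'eb', 'pt'
Number of parts: 6


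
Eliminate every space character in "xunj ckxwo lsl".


Input string: 'xunj ckxwo lsl'
Operation: remove all spaces
Words: 'xunj', 'ckxwo', 'lsl'
Join without spaces: xunjckxwolsl


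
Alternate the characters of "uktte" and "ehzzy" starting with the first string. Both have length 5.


String 1: 'uktte'
String 2: 'ehzzy'
Operation: alternate characters
Pairs: 'u'+'e', 'k'+'h', 't'+'z', 't'+'z', 'e'+'y'
Result: uekhtztzey


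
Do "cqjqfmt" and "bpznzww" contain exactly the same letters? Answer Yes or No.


String 1: 'cqjqfmt' -> sorted: 'cfjmqqt'
String 2: 'bpznzww' -> sorted: 'bnpwwzz'
Compare sorted forms: 'cfjmqqt' != 'bnpwwzz'
Anagram: No


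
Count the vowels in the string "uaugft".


Input string: 'uaugft'
Operation: count vowels (a, e, i, o, u)
Scan: s[0]='u' (vowel), s[1]='a' (vowel), s[2]='u' (vowel), s[3]='g', s[4]='f', s[5]='t'
Vowels found: 3
Result: 3


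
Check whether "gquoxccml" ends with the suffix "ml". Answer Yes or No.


Input string: 'gquoxccml'
Suffix to check: 'ml'
Last 2 characters of input: 'ml'
Match: True
Result: Yes


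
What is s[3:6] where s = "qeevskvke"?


Input string: 'qeevskvke'
Operation: slice [3:6]
Extract characters: s[3]='v', s[4]='s', s[5]='k'
Result: vsk


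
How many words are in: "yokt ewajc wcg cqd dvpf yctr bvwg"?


Input string: 'yokt ewajc wcg cqd dvpf yctr bvwg'
Operation: split by spaces
Words found: 'yokt', 'ewajc', 'wcg', 'cqd', 'dvpf', 'yctr', 'bvwg'
Word count: 7


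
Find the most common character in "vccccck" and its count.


Input: 'vccccck'
Operation: tally each character
Counts: 'c':5, 'k':1, 'v':1
Maximum: 'c' appears 5 times


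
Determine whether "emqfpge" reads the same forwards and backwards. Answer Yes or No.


Input string: 'emqfpge'
Reversed: 'egpfqme'
Compare pairs: s[0]='e' vs s[6]='e' (match), s[1]='m' vs s[5]='g' (mismatch), s[2]='q' vs s[4]='p' (mismatch)
Palindrome: No


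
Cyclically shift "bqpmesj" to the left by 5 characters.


Input: 'bqpmesj', shift = 5
Operation: split at index 5 and swap parts
Front part s[0:5] = 'bqpme'
Back part s[5:] = 'sj'
Rotated = back + front = 'sj' + 'bqpme'
Result: sjbqpme


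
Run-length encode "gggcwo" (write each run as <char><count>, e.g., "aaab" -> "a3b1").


Input: 'gggcwo'
Operation: identify consecutive runs
Runs: 'ggg' -> g3, 'c' -> c1, 'w' -> w1, 'o' -> o1
Encoded: g3c1w1o1


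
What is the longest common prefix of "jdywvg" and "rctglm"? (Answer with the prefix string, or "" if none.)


String 1: 'jdywvg'
String 2: 'rctglm'
Compare position by position:
pos 0: 'j' vs 'r' differ -> stop
Longest common prefix: "" (length 0)


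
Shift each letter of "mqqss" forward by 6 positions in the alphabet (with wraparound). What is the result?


Input: 'mqqss', shift = 6
Operation: for each letter, (position + 6) mod 26
Mapping: 'm'(12+6=18)->'s', 'q'(16+6=22)->'w', 'q'(16+6=22)->'w', 's'(18+6=24)->'y', 's'(18+6=24)->'y'
Result: swwyy


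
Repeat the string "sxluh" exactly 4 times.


Input string: 'sxluh'
Operation: repeat 4 times
Concatenation: 'sxluh' + 'sxluh' + 'sxluh' + 'sxluh'
Result: sxluhsxluhsxluhsxluh


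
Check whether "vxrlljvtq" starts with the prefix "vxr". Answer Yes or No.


Input string: 'vxrlljvtq'
Prefix to check: 'vxr'
First 3 characters of input: 'vxr'
Match: True
Result: Yes


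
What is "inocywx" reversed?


Input string: 'inocywx'
Operation: reverse character order
Original order: 'i' -> 'n' -> 'o' -> 'c' -> 'y' -> 'w' -> 'x'
Reversed order: 'x' -> 'w' -> 'y' -> 'c' -> 'o' -> 'n' -> 'i'
Result: xwyconi


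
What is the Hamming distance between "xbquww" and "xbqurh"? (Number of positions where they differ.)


String 1: 'xbquww'
String 2: 'xbqurh'
Compare each position: pos 0: 'x'=='x', pos 1: 'b'=='b', pos 2: 'q'=='q', pos 3: 'u'=='u', pos 4: 'w'!='r', pos 5: 'w'!='h'
Differing positions: 2
Hamming distance: 2


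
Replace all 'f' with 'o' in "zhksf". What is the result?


Input string: 'zhksf'
Operation: replace 'f' with 'o'
Positions of 'f': 4
After replacement: zhkso


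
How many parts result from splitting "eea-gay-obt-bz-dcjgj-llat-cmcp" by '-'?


Input string: 'eea-gay-obt-bz-dcjgj-llat-cmcp'
Delimiter: '-'
Split result: 'eea', 'gay', 'obt', 'bz', 'dcjgj', 'llat', 'cmcp'
Number of parts: 7


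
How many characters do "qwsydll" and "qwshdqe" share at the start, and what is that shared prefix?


String 1: 'qwsydll'
String 2: 'qwshdqe'
Compare position by position:
pos 0: 'q' vs 'q' match
pos 1: 'w' vs 'w' match
pos 2: 's' vs 's' match
pos 3: 'y' vs 'h' differ -> stop
Longest common prefix: "qws" (length 3)


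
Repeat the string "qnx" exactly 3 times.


Input string: 'qnx'
Operation: repeat 3 times
Concatenation: 'qnx' + 'qnx' + 'qnx'
Result: qnxqnxqnx


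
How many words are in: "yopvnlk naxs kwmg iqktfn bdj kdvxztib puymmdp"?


Input string: 'yopvnlk naxs kwmg iqktfn bdj kdvxztib puymmdp'
Operation: split by spaces
Words found: 'yopvnlk', 'naxs', 'kwmg', 'iqktfn', 'bdj', 'kdvxztib', 'puymmdp'
Word count: 7


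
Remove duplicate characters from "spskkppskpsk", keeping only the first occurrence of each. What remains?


Input: 'spskkppskpsk'
Operation: keep first occurrence of each character
Scan: s[0]='s' new -> keep; s[1]='p' new -> keep; s[2]='s' seen -> skip; s[3]='k' new -> keep; s[4]='k' seen -> skip; s[5]='p' seen -> skip; s[6]='p' seen -> skip; s[7]='s' seen -> skip; s[8]='k' seen -> skip; s[9]='p' seen -> skip; s[10]='s' seen -> skip; s[11]='k' seen -> skip
Result: spk


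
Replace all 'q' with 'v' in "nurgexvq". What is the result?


Input string: 'nurgexvq'
Operation: replace 'q' with 'v'
Positions of 'q': 7
After replacement: nurgexvv


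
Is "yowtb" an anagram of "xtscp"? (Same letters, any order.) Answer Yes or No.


String 1: 'xtscp' -> sorted: 'cpstx'
String 2: 'yowtb' -> sorted: 'botwy'
Compare sorted forms: 'cpstx' != 'botwy'
Anagram: No


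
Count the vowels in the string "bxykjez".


Input string: 'bxykjez'
Operation: count vowels (a, e, i, o, u)
Scan: s[0]='b', s[1]='x', s[2]='y', s[3]='k', s[4]='j', s[5]='e' (vowel), s[6]='z'
Vowels found: 1
Result: 1


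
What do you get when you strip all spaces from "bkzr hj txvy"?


Input string: 'bkzr hj txvy'
Operation: remove all spaces
Words: 'bkzr', 'hj', 'txvy'
Join without spaces: bkzrhjtxvy


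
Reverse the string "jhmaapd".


Input string: 'jhmaapd'
Operation: reverse character order
Original order: 'j' -> 'h' -> 'm' -> 'a' -> 'a' -> 'p' -> 'd'
Reversed order: 'd' -> 'p' -> 'a' -> 'a' -> 'm' -> 'h' -> 'j'
Result: dpaamhj


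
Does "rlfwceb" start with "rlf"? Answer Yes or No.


Input string: 'rlfwceb'
Prefix to check: 'rlf'
First 3 characters of input: 'rlf'
Match: True
Result: Yes


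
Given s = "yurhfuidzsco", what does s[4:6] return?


Input string: 'yurhfuidzsco'
Operation: slice [4:6]
Extract characters: s[4]='f', s[5]='u'
Result: fu


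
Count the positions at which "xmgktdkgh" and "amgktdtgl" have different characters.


String 1: 'xmgktdkgh'
String 2: 'amgktdtgl'
Compare each position: pos 0: 'x'!='a', pos 1: 'm'=='m', pos 2: 'g'=='g', pos 3: 'k'=='k', pos 4: 't'=='t', pos 5: 'd'=='d', pos 6: 'k'!='t', pos 7: 'g'=='g', pos 8: 'h'!='l'
Differing positions: 3
Hamming distance: 3


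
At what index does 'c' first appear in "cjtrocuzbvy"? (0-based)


Input string: 'cjtrocuzbvy'
Target: 'c'
Scanning left to right: s[0]='c'
First match at index: 0


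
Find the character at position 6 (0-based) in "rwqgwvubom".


Input string: 'rwqgwvubom'
Operation: get character at index 6
Index mapping: s[0]='r', s[1]='w', s[2]='q', s[3]='g', s[4]='w', s[5]='v', s[6]='u'
Result: 'u'


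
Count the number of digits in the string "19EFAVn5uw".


Input string: '19EFAVn5uw'
Operation: count digit characters (0-9)
Scan: '1'(digit), '9'(digit), 'E', 'F', 'A', 'V', 'n', '5'(digit), 'u', 'w'
Digits found: 3
Result: 3


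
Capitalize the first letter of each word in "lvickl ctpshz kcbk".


Input string: 'lvickl ctpshz kcbk'
Operation: capitalize first letter of each word
Word transformations: 'lvickl'->'Lvickl', 'ctpshz'->'Ctpshz', 'kcbk'->'Kcbk'
Result: Lvickl Ctpshz Kcbk


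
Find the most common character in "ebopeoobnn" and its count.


Input: 'ebopeoobnn'
Operation: tally each character
Counts: 'b':2, 'e':2, 'n':2, 'o':3, 'p':1
Maximum: 'o' appears 3 times


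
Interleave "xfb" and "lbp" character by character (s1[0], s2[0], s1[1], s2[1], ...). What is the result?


String 1: 'xfb'
String 2: 'lbp'
Operation: alternate characters
Pairs: 'x'+'l', 'f'+'b', 'b'+'p'
Result: xlfbbp


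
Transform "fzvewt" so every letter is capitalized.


Input string: 'fzvewt'
Operation: convert each letter to uppercase
Mapping: 'f'->'F', 'z'->'Z', 'v'->'V', 'e'->'E', 'w'->'W', 't'->'T'
Result: FZVEWT


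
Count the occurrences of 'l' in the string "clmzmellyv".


Input string: 'clmzmellyv'
Target character: 'l'
Scan each position: s[1]='l', s[6]='l', s[7]='l'
Matches found at indices: 1, 6, 7
Total: 3


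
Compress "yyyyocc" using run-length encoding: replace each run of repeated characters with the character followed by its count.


Input: 'yyyyocc'
Operation: identify consecutive runs
Runs: 'yyyy' -> y4, 'o' -> o1, 'cc' -> c2
Encoded: y4o1c2


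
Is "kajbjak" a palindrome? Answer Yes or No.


Input string: 'kajbjak'
Reversed: 'kajbjak'
Compare pairs: s[0]='k' vs s[6]='k' (match), s[1]='a' vs s[5]='a' (match), s[2]='j' vs s[4]='j' (match)
Palindrome: Yes


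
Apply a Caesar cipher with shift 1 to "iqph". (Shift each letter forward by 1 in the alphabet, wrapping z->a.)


Input: 'iqph', shift = 1
Operation: for each letter, (position + 1) mod 26
Mapping: 'i'(8+1=9)->'j', 'q'(16+1=17)->'r', 'p'(15+1=16)->'q', 'h'(7+1=8)->'i'
Result: jrqi


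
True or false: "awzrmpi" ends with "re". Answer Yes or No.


Input string: 'awzrmpi'
Suffix to check: 're'
Last 2 characters of input: 'pi'
Match: False
Result: No


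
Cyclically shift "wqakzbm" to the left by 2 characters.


Input: 'wqakzbm', shift = 2
Operation: split at index 2 and swap parts
Front part s[0:2] = 'wq'
Back part s[2:] = 'akzbm'
Rotated = back + front = 'akzbm' + 'wq'
Result: akzbmwq


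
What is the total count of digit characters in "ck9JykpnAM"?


Input string: 'ck9JykpnAM'
Operation: count digit characters (0-9)
Scan: 'c', 'k', '9'(digit), 'J', 'y', 'k', 'p', 'n', 'A', 'M'
Digits found: 1
Result: 1


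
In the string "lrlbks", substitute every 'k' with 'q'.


Input string: 'lrlbks'
Operation: replace 'k' with 'q'
Positions of 'k': 4
After replacement: lrlbqs


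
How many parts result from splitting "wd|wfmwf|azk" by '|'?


Input string: 'wd|wfmwf|azk'
Delimiter: '|'
Split result: 'wd', 'wfmwf', 'azk'
Number of parts: 3


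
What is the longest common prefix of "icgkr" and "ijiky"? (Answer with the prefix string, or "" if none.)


String 1: 'icgkr'
String 2: 'ijiky'
Compare position by position:
pos 0: 'i' vs 'i' match
pos 1: 'c' vs 'j' differ -> stop
Longest common prefix: "i" (length 1)


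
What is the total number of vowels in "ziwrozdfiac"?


Input string: 'ziwrozdfiac'
Operation: count vowels (a, e, i, o, u)
Scan: s[0]='z', s[1]='i' (vowel), s[2]='w', s[3]='r', s[4]='o' (vowel), s[5]='z', s[6]='d', s[7]='f', s[8]='i' (vowel), s[9]='a' (vowel), s[10]='c'
Vowels found: 4
Result: 4


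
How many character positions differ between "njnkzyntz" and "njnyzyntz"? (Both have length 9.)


String 1: 'njnkzyntz'
String 2: 'njnyzyntz'
Compare each position: pos 0: 'n'=='n', pos 1: 'j'=='j', pos 2: 'n'=='n', pos 3: 'k'!='y', pos 4: 'z'=='z', pos 5: 'y'=='y', pos 6: 'n'=='n', pos 7: 't'=='t', pos 8: 'z'=='z'
Differing positions: 1
Hamming distance: 1


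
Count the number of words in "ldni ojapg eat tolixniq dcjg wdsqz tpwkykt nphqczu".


Input string: 'ldni ojapg eat tolixniq dcjg wdsqz tpwkykt nphqczu'
Operation: split by spaces
Words found: 'ldni', 'ojapg', 'eat', 'tolixniq', 'dcjg', 'wdsqz', 'tpwkykt', 'nphqczu'
Word count: 8


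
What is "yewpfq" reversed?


Input string: 'yewpfq'
Operation: reverse character order
Original order: 'y' -> 'e' -> 'w' -> 'p' -> 'f' -> 'q'
Reversed order: 'q' -> 'f' -> 'p' -> 'w' -> 'e' -> 'y'
Result: qfpwey


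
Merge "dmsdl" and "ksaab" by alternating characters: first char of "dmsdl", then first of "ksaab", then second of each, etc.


String 1: 'dmsdl'
String 2: 'ksaab'
Operation: alternate characters
Pairs: 'd'+'k', 'm'+'s', 's'+'a', 'd'+'a', 'l'+'b'
Result: dkmssadalb


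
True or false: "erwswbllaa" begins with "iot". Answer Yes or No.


Input string: 'erwswbllaa'
Prefix to check: 'iot'
First 3 characters of input: 'erw'
Match: False
Result: No


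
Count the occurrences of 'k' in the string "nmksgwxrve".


Input string: 'nmksgwxrve'
Target character: 'k'
Scan each position: s[2]='k'
Matches found at indices: 2
Total: 1


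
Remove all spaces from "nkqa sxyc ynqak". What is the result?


Input string: 'nkqa sxyc ynqak'
Operation: remove all spaces
Words: 'nkqa', 'sxyc', 'ynqak'
Join without spaces: nkqasxycynqak


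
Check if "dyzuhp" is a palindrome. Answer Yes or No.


Input string: 'dyzuhp'
Reversed: 'phuzyd'
Compare pairs: s[0]='d' vs s[5]='p' (mismatch), s[1]='y' vs s[4]='h' (mismatch), s[2]='z' vs s[3]='u' (mismatch)
Palindrome: No


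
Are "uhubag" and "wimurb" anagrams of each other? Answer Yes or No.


String 1: 'uhubag' -> sorted: 'abghuu'
String 2: 'wimurb' -> sorted: 'bimruw'
Compare sorted forms: 'abghuu' != 'bimruw'
Anagram: No


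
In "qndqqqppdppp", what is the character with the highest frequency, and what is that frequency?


Input: 'qndqqqppdppp'
Operation: tally each character
Counts: 'd':2, 'n':1, 'p':5, 'q':4
Maximum: 'p' appears 5 times


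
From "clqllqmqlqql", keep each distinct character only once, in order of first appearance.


Input: 'clqllqmqlqql'
Operation: keep first occurrence of each character
Scan: s[0]='c' new -> keep; s[1]='l' new -> keep; s[2]='q' new -> keep; s[3]='l' seen -> skip; s[4]='l' seen -> skip; s[5]='q' seen -> skip; s[6]='m' new -> keep; s[7]='q' seen -> skip; s[8]='l' seen -> skip; s[9]='q' seen -> skip; s[10]='q' seen -> skip; s[11]='l' seen -> skip
Result: clqm


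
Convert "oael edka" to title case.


Input string: 'oael edka'
Operation: capitalize first letter of each word
Word transformations: 'oael'->'Oael', 'edka'->'Edka'
Result: Oael Edka


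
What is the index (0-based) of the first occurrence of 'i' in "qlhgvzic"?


Input string: 'qlhgvzic'
Target: 'i'
Scanning left to right: s[0]='q', s[1]='l', s[2]='h', s[3]='g', s[4]='v', s[5]='z', s[6]='i'
First match at index: 6


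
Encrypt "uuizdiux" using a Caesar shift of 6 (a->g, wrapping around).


Input: 'uuizdiux', shift = 6
Operation: for each letter, (position + 6) mod 26
Mapping: 'u'(20+6=26, 26 mod 26=0)->'a', 'u'(20+6=26, 26 mod 26=0)->'a', 'i'(8+6=14)->'o', 'z'(25+6=31, 31 mod 26=5)->'f', 'd'(3+6=9)->'j', 'i'(8+6=14)->'o', 'u'(20+6=26, 26 mod 26=0)->'a', 'x'(23+6=29, 29 mod 26=3)->'d'
Result: aaofjoad


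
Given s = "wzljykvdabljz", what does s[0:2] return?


Input string: 'wzljykvdabljz'
Operation: slice [0:2]
Extract characters: s[0]='w', s[1]='z'
Result: wz


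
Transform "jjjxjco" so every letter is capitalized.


Input string: 'jjjxjco'
Operation: convert each letter to uppercase
Mapping: 'j'->'J', 'j'->'J', 'j'->'J', 'x'->'X', 'j'->'J', 'c'->'C', 'o'->'O'
Result: JJJXJCO


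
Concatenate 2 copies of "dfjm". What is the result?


Input string: 'dfjm'
Operation: repeat 2 times
Concatenation: 'dfjm' + 'dfjm'
Result: dfjmdfjm


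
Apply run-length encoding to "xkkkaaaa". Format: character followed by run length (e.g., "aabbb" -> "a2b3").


Input: 'xkkkaaaa'
Operation: identify consecutive runs
Runs: 'x' -> x1, 'kkk' -> k3, 'aaaa' -> a4
Encoded: x1k3a4


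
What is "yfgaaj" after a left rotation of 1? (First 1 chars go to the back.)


Input: 'yfgaaj', shift = 1
Operation: split at index 1 and swap parts
Front part s[0:1] = 'y'
Back part s[1:] = 'fgaaj'
Rotated = back + front = 'fgaaj' + 'y'
Result: fgaajy


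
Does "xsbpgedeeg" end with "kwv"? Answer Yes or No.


Input string: 'xsbpgedeeg'
Suffix to check: 'kwv'
Last 3 characters of input: 'eeg'
Match: False
Result: No


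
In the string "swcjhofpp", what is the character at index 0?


Input string: 'swcjhofpp'
Operation: get character at index 0
Index mapping: s[0]='s'
Result: 's'
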